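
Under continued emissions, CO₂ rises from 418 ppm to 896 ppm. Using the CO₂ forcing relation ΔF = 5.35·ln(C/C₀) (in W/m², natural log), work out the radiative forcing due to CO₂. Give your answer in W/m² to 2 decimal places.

CO₂: 5.35 × ln(896/418) = 5.35 × ln(2.14354) = 5.35 × 0.76246 = 4.0792 W/m².

ΔF = 4.08 W/m²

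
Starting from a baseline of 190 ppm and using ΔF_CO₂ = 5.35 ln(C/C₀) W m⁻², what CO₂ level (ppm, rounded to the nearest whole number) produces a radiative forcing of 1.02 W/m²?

Set 5.35 ln(C/190) = 1.02, so ln(C/190) = 1.02/5.35 = 0.19065.
Then C/190 = e^0.19065 = 1.21004, giving C = 190 × 1.21004 = 229.91 ppm.

C ≈ 230 ppm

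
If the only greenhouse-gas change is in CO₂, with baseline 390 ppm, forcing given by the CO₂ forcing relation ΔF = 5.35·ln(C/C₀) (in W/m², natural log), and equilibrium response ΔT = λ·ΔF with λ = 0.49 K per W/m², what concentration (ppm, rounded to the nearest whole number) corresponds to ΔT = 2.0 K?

C ≈ 836 ppm

Required forcing: ΔF = ΔT/λ = 2.0/0.49 = 4.0816 W/m².
Then ln(C/390) = ΔF/5.35 = 4.0816/5.35 = 0.76292.
So C = 390 × e^0.76292 = 390 × 2.14453 = 836.37 ppm.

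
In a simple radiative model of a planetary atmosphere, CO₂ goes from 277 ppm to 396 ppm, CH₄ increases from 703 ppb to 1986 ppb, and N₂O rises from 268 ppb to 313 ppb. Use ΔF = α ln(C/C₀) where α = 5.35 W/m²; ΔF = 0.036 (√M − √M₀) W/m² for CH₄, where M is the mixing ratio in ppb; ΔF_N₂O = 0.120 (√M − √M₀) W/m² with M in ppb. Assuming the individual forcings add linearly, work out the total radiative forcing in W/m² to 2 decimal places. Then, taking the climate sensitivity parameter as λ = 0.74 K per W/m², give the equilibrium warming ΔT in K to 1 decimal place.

ΔF = 2.72 W/m²; ΔT = 2.0 K

CO₂: 5.35 × ln(396/277) = 5.35 × ln(1.42960) = 5.35 × 0.35739 = 1.9120 W/m².
CH₄: 0.036 × (√1986 − √703) = 0.036 × (44.5646 − 26.5141) = 0.036 × 18.0505 = 0.6498 W/m².
N₂O: 0.120 × (√313 − √268) = 0.120 × (17.6918 − 16.3707) = 0.120 × 1.3211 = 0.1585 W/m².
Total ΔF = 1.9120 + 0.6498 + 0.1585 = 2.7203 W/m².
ΔT = λ ΔF = 0.74 × 2.72 = 2.0128 K.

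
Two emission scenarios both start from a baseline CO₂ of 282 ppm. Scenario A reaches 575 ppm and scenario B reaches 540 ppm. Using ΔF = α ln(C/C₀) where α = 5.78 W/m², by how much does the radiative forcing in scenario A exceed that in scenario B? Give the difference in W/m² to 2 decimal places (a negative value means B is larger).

ΔF_A = 5.78 ln(575/282) = 5.78 × 0.71246 = 4.1180 W/m².
ΔF_B = 5.78 ln(540/282) = 5.78 × 0.64966 = 3.7550 W/m².
Difference: 4.1180 − 3.7550 = 0.3630 W/m².
(Equivalently, ΔF_A − ΔF_B = 5.78 ln(575/540) = 5.78 × 0.06280 = 0.3630 W/m².)

ΔF_A − ΔF_B = 0.36 W/m²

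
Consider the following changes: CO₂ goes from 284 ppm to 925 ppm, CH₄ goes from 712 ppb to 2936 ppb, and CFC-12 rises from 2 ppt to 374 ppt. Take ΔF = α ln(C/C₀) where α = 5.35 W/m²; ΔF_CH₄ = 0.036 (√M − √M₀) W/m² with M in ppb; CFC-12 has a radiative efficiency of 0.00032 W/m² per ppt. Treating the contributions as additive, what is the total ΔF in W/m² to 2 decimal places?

CO₂: 5.35 × ln(925/284) = 5.35 × ln(3.25704) = 5.35 × 1.18082 = 6.3174 W/m².
CH₄: 0.036 × (√2936 − √712) = 0.036 × (54.1849 − 26.6833) = 0.036 × 27.5016 = 0.9901 W/m².
CFC-12: ΔF = 0.00032 × (374 − 2) = 0.00032 × 372 = 0.1190 W/m².
Total ΔF = 6.3174 + 0.9901 + 0.1190 = 7.4265 W/m².

ΔF = 7.43 W/m²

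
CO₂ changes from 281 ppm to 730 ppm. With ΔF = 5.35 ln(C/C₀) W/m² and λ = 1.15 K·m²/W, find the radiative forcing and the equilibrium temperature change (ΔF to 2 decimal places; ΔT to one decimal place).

ΔF = 5.11 W/m²; ΔT = 5.9 K

CO₂: 5.35 × ln(730/281) = 5.35 × ln(2.59786) = 5.35 × 0.95469 = 5.1076 W/m².
ΔT = λ ΔF = 1.15 × 5.11 = 5.8765 K.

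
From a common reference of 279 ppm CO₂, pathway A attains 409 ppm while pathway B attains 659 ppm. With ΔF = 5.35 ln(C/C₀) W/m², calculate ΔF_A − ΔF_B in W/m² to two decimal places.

ΔF_A = 5.35 ln(409/279) = 5.35 × 0.38250 = 2.0464 W/m².
ΔF_B = 5.35 ln(659/279) = 5.35 × 0.85951 = 4.5984 W/m².
Difference: 2.0464 − 4.5984 = -2.5520 W/m².

ΔF_A − ΔF_B = -2.55 W/m²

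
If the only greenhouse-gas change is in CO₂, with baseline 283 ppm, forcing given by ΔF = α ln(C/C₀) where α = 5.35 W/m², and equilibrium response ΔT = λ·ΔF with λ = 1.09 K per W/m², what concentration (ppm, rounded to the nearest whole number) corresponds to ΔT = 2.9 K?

C ≈ 465 ppm

Required forcing: ΔF = ΔT/λ = 2.9/1.09 = 2.6606 W/m².
Then ln(C/283) = ΔF/5.35 = 2.6606/5.35 = 0.49731.
So C = 283 × e^0.49731 = 283 × 1.64429 = 465.33 ppm.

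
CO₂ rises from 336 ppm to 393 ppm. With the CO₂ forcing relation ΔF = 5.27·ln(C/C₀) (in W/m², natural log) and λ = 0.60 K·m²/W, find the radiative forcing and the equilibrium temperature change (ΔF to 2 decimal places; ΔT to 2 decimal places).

ΔF = 0.83 W/m²; ΔT = 0.50 K

CO₂: 5.27 × ln(393/336) = 5.27 × ln(1.16964) = 5.27 × 0.15670 = 0.8258 W/m².
ΔT = λ ΔF = 0.60 × 0.83 = 0.4980 K.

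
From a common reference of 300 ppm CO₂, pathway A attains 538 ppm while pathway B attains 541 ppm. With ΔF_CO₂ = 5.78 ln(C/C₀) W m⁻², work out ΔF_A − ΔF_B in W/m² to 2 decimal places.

ΔF_A − ΔF_B = -0.03 W/m²

ΔF_A = 5.78 ln(538/300) = 5.78 × 0.58408 = 3.3760 W/m².
ΔF_B = 5.78 ln(541/300) = 5.78 × 0.58964 = 3.4081 W/m².
Difference: 3.3760 − 3.4081 = -0.0321 W/m².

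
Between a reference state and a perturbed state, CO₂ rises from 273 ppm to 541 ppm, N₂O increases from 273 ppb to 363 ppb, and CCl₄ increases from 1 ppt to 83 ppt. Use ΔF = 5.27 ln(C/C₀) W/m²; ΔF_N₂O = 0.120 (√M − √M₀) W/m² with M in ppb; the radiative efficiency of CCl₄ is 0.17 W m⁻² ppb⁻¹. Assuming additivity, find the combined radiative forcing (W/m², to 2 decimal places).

ΔF = 3.92 W/m²

CO₂: 5.27 × ln(541/273) = 5.27 × ln(1.98168) = 5.27 × 0.68394 = 3.6044 W/m².
N₂O: 0.120 × (√363 − √273) = 0.120 × (19.0526 − 16.5227) = 0.120 × 2.5299 = 0.3036 W/m².
CCl₄: Δ = 83 − 1 = 82 ppt = 0.082 ppb; ΔF = 0.17 × 0.082 = 0.0139 W/m².
Total ΔF = 3.6044 + 0.3036 + 0.0139 = 3.9219 W/m².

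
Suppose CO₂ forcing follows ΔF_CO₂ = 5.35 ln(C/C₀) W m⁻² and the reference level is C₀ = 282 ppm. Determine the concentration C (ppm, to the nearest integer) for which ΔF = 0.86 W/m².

C ≈ 331 ppm

Set 5.35 ln(C/282) = 0.86, so ln(C/282) = 0.86/5.35 = 0.16075.
Then C/282 = e^0.16075 = 1.17439, giving C = 282 × 1.17439 = 331.18 ppm.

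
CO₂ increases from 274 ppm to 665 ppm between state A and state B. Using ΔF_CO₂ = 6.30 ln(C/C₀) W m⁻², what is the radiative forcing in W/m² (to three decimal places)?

ΔF = 5.586 W/m²

CO₂ absorption bands are partially saturated, so forcing scales with the logarithm of the concentration ratio.
CO₂: 6.30 × ln(665/274) = 6.30 × ln(2.42701) = 6.30 × 0.88666 = 5.5860 W/m².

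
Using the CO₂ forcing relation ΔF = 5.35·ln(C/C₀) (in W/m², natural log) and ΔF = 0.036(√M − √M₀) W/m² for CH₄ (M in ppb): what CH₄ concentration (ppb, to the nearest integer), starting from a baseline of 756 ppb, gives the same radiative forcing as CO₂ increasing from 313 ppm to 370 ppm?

M ≈ 2741 ppb

CO₂ forcing: 5.35 × ln(370/313) = 5.35 × 0.167300 = 0.89506 W/m².
Set 0.036(√M − √756) = 0.89506: √M = 0.89506/0.036 + √756 = 24.8628 + 27.4955 = 52.3583.
M = (52.3583)² = 2741.39 ppb.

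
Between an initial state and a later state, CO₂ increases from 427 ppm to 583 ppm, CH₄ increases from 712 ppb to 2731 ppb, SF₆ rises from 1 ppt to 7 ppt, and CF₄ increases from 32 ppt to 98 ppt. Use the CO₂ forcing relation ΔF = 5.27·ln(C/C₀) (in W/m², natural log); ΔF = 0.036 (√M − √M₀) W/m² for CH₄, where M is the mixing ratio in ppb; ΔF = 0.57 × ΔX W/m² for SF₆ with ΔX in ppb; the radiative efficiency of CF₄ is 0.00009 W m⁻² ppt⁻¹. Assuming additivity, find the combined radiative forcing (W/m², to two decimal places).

ΔF = 2.57 W/m²

CO₂: 5.27 × ln(583/427) = 5.27 × ln(1.36534) = 5.27 × 0.31140 = 1.6411 W/m².
CH₄: 0.036 × (√2731 − √712) = 0.036 × (52.2590 − 26.6833) = 0.036 × 25.5757 = 0.9207 W/m².
SF₆: Δ = 7 − 1 = 6 ppt = 0.006 ppb; ΔF = 0.57 × 0.006 = 0.0034 W/m².
CF₄: ΔF = 0.00009 × (98 − 32) = 0.00009 × 66 = 0.0059 W/m².
Total ΔF = 1.6411 + 0.9207 + 0.0034 + 0.0059 = 2.5711 W/m².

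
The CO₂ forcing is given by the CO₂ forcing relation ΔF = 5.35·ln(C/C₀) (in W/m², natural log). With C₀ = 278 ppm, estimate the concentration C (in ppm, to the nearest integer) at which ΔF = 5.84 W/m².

C ≈ 828 ppm

Set 5.35 ln(C/278) = 5.84, so ln(C/278) = 5.84/5.35 = 1.09159.
Then C/278 = e^1.09159 = 2.97901, giving C = 278 × 2.97901 = 828.16 ppm.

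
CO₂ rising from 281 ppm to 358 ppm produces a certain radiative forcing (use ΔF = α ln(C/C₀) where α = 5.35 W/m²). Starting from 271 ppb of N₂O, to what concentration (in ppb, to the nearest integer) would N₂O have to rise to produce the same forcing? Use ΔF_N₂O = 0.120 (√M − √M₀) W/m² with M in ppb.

M ≈ 743 ppb

CO₂ forcing: 5.35 × ln(358/281) = 5.35 × 0.242178 = 1.29565 W/m².
Set 0.120(√M − √271) = 1.29565: √M = 1.29565/0.120 + √271 = 10.7971 + 16.4621 = 27.2592.
M = (27.2592)² = 743.06 ppb.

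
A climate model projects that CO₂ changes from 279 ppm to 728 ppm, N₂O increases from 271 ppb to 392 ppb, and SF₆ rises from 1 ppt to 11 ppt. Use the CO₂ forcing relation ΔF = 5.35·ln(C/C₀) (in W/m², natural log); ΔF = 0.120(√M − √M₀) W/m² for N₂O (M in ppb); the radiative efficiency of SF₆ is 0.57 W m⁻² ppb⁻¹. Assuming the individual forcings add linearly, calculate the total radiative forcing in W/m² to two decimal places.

CO₂: 5.35 × ln(728/279) = 5.35 × ln(2.60932) = 5.35 × 0.95909 = 5.1311 W/m².
N₂O: 0.120 × (√392 − √271) = 0.120 × (19.7990 − 16.4621) = 0.120 × 3.3369 = 0.4004 W/m².
SF₆: Δ = 11 − 1 = 10 ppt = 0.010 ppb; ΔF = 0.57 × 0.010 = 0.0057 W/m².
Total ΔF = 5.1311 + 0.4004 + 0.0057 = 5.5372 W/m².

ΔF = 5.54 W/m²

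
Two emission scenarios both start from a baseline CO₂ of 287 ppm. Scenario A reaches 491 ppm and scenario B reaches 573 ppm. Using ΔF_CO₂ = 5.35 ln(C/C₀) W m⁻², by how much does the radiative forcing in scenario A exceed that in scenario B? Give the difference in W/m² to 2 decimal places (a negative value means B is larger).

ΔF_A − ΔF_B = -0.83 W/m²

ΔF_A = 5.35 ln(491/287) = 5.35 × 0.53696 = 2.8727 W/m².
ΔF_B = 5.35 ln(573/287) = 5.35 × 0.69140 = 3.6990 W/m².
Difference: 2.8727 − 3.6990 = -0.8263 W/m².
(Equivalently, ΔF_A − ΔF_B = 5.35 ln(491/573) = 5.35 × -0.15444 = -0.8263 W/m².)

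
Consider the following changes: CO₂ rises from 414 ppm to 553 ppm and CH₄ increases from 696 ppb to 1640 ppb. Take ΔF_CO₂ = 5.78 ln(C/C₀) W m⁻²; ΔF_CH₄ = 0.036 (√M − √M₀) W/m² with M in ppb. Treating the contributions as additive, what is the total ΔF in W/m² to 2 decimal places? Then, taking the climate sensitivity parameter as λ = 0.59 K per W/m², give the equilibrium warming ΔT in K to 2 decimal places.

CO₂: 5.78 × ln(553/414) = 5.78 × ln(1.33575) = 5.78 × 0.28949 = 1.6733 W/m².
CH₄: 0.036 × (√1640 − √696) = 0.036 × (40.4969 − 26.3818) = 0.036 × 14.1151 = 0.5081 W/m².
Total ΔF = 1.6733 + 0.5081 = 2.1814 W/m².
ΔT = λ ΔF = 0.59 × 2.18 = 1.2862 K.

ΔF = 2.18 W/m²; ΔT = 1.29 K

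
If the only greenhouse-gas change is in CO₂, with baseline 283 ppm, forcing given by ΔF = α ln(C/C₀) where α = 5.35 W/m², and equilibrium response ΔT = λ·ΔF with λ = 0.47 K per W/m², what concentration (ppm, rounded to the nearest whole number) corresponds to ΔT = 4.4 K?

Required forcing: ΔF = ΔT/λ = 4.4/0.47 = 9.3617 W/m².
Then ln(C/283) = ΔF/5.35 = 9.3617/5.35 = 1.74985.
So C = 283 × e^1.74985 = 283 × 5.75374 = 1628.31 ppm.

C ≈ 1628 ppm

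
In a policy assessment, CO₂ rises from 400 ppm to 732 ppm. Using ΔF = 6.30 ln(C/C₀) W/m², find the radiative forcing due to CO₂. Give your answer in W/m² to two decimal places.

ΔF = 3.81 W/m²

CO₂: 6.30 × ln(732/400) = 6.30 × ln(1.83000) = 6.30 × 0.60432 = 3.8072 W/m².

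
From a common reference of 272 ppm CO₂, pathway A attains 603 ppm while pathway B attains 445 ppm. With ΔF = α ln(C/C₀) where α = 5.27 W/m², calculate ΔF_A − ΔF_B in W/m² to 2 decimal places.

ΔF_A − ΔF_B = 1.60 W/m²

ΔF_A = 5.27 ln(603/272) = 5.27 × 0.79612 = 4.1956 W/m².
ΔF_B = 5.27 ln(445/272) = 5.27 × 0.49227 = 2.5943 W/m².
Difference: 4.1956 − 2.5943 = 1.6013 W/m².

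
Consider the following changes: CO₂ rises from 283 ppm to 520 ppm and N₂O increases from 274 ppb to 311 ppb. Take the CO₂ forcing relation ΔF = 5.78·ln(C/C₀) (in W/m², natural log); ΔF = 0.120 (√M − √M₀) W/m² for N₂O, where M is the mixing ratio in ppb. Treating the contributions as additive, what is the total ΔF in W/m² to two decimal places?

ΔF = 3.65 W/m²

CO₂: 5.78 × ln(520/283) = 5.78 × ln(1.83746) = 5.78 × 0.60838 = 3.5164 W/m².
N₂O: 0.120 × (√311 − √274) = 0.120 × (17.6352 − 16.5529) = 0.120 × 1.0823 = 0.1299 W/m².
Total ΔF = 3.5164 + 0.1299 = 3.6463 W/m².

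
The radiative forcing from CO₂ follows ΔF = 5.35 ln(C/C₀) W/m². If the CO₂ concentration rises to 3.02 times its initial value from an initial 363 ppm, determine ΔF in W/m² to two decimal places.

Because the forcing depends only on the ratio C/C₀, the initial concentration does not enter.
ΔF = 5.35 × ln(3.02) = 5.35 × 1.10526 = 5.9131 W/m².

ΔF = 5.91 W/m²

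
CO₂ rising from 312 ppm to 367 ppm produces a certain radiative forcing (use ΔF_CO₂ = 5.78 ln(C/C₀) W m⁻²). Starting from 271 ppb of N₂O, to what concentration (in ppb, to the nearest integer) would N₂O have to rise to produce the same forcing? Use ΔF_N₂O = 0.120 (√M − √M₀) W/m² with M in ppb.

CO₂ forcing: 5.78 × ln(367/312) = 5.78 × 0.162359 = 0.93844 W/m².
Set 0.120(√M − √271) = 0.93844: √M = 0.93844/0.120 + √271 = 7.8203 + 16.4621 = 24.2824.
M = (24.2824)² = 589.63 ppb.

M ≈ 590 ppb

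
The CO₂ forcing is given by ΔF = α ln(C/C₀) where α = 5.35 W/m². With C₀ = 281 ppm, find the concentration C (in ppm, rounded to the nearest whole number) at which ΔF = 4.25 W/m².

C ≈ 622 ppm

Set 5.35 ln(C/281) = 4.25, so ln(C/281) = 4.25/5.35 = 0.79439.
Then C/281 = e^0.79439 = 2.21309, giving C = 281 × 2.21309 = 621.88 ppm.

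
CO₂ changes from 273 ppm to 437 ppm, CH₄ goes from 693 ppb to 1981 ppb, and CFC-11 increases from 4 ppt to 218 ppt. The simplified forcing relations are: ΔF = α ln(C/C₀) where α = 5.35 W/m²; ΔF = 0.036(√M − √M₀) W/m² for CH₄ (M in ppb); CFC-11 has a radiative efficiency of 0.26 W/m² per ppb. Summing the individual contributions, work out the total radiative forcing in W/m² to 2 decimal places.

ΔF = 3.23 W/m²

CO₂: 5.35 × ln(437/273) = 5.35 × ln(1.60073) = 5.35 × 0.47046 = 2.5170 W/m².
CH₄: 0.036 × (√1981 − √693) = 0.036 × (44.5084 − 26.3249) = 0.036 × 18.1835 = 0.6546 W/m².
CFC-11: Δ = 218 − 4 = 214 ppt = 0.214 ppb; ΔF = 0.26 × 0.214 = 0.0556 W/m².
Total ΔF = 2.5170 + 0.6546 + 0.0556 = 3.2272 W/m².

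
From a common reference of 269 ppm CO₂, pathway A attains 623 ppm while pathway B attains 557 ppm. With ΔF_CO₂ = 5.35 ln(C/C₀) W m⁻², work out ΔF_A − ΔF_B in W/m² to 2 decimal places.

ΔF_A = 5.35 ln(623/269) = 5.35 × 0.83984 = 4.4931 W/m².
ΔF_B = 5.35 ln(557/269) = 5.35 × 0.72785 = 3.8940 W/m².
Difference: 4.4931 − 3.8940 = 0.5991 W/m².
(Equivalently, ΔF_A − ΔF_B = 5.35 ln(623/557) = 5.35 × 0.11198 = 0.5991 W/m².)

ΔF_A − ΔF_B = 0.60 W/m²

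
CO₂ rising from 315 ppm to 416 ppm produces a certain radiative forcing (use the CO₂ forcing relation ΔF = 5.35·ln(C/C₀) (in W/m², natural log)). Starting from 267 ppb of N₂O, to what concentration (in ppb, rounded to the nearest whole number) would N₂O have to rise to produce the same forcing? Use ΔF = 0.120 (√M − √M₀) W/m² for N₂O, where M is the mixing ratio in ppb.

M ≈ 826 ppb

CO₂ forcing: 5.35 × ln(416/315) = 5.35 × 0.278113 = 1.48790 W/m².
Set 0.120(√M − √267) = 1.48790: √M = 1.48790/0.120 + √267 = 12.3992 + 16.3401 = 28.7393.
M = (28.7393)² = 825.95 ppb.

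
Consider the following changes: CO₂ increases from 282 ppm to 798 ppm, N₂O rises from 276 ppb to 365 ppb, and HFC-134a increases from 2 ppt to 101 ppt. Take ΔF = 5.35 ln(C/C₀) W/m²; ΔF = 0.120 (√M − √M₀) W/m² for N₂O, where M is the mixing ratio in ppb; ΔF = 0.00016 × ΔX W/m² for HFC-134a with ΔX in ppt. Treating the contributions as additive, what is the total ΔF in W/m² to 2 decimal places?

CO₂: 5.35 × ln(798/282) = 5.35 × ln(2.82979) = 5.35 × 1.04020 = 5.5651 W/m².
N₂O: 0.120 × (√365 − √276) = 0.120 × (19.1050 − 16.6132) = 0.120 × 2.4918 = 0.2990 W/m².
HFC-134a: ΔF = 0.00016 × (101 − 2) = 0.00016 × 99 = 0.0158 W/m².
Total ΔF = 5.5651 + 0.2990 + 0.0158 = 5.8799 W/m².

ΔF = 5.88 W/m²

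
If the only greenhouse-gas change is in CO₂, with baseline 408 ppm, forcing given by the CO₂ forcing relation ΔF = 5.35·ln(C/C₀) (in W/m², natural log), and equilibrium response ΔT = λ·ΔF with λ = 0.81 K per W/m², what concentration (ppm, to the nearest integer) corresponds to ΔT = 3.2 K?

C ≈ 854 ppm

Required forcing: ΔF = ΔT/λ = 3.2/0.81 = 3.9506 W/m².
Then ln(C/408) = ΔF/5.35 = 3.9506/5.35 = 0.73843.
So C = 408 × e^0.73843 = 408 × 2.09265 = 853.80 ppm.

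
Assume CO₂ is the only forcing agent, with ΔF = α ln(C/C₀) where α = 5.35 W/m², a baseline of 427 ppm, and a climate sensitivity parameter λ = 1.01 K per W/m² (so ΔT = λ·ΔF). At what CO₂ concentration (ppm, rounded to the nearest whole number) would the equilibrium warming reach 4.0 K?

C ≈ 895 ppm

Required forcing: ΔF = ΔT/λ = 4.0/1.01 = 3.9604 W/m².
Then ln(C/427) = ΔF/5.35 = 3.9604/5.35 = 0.74026.
So C = 427 × e^0.74026 = 427 × 2.09648 = 895.20 ppm.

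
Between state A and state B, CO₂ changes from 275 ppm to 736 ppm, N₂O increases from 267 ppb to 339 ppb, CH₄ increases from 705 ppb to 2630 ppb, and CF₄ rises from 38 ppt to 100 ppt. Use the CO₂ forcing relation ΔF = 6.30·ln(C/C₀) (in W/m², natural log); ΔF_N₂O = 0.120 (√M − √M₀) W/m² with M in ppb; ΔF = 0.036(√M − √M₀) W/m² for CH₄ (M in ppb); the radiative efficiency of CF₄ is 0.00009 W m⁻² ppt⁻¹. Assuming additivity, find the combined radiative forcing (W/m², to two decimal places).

CO₂: 6.30 × ln(736/275) = 6.30 × ln(2.67636) = 6.30 × 0.98446 = 6.2021 W/m².
N₂O: 0.120 × (√339 − √267) = 0.120 × (18.4120 − 16.3401) = 0.120 × 2.0719 = 0.2486 W/m².
CH₄: 0.036 × (√2630 − √705) = 0.036 × (51.2835 − 26.5518) = 0.036 × 24.7317 = 0.8903 W/m².
CF₄: ΔF = 0.00009 × (100 − 38) = 0.00009 × 62 = 0.0056 W/m².
Total ΔF = 6.2021 + 0.2486 + 0.8903 + 0.0056 = 7.3466 W/m².

ΔF = 7.35 W/m²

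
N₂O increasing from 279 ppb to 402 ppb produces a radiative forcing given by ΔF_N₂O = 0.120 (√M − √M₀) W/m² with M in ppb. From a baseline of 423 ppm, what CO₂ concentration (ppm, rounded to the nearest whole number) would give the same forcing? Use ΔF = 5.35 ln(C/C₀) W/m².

N₂O forcing: 0.120 × (√402 − √279) = 0.120 × (20.0499 − 16.7033) = 0.120 × 3.3466 = 0.40159 W/m².
Set 5.35 ln(C/423) = 0.40159: ln(C/423) = 0.40159/5.35 = 0.07506, so C = 423 × e^0.07506 = 423 × 1.07795 = 455.97 ppm.

C ≈ 456 ppm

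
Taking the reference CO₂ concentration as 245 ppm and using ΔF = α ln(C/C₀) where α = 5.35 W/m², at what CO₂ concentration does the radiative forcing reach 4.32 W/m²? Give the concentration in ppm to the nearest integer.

Set 5.35 ln(C/245) = 4.32, so ln(C/245) = 4.32/5.35 = 0.80748.
Then C/245 = e^0.80748 = 2.24225, giving C = 245 × 2.24225 = 549.35 ppm.

C ≈ 549 ppm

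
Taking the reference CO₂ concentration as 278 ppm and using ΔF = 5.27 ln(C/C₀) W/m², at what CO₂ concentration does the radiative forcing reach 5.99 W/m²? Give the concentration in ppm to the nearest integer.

Set 5.27 ln(C/278) = 5.99, so ln(C/278) = 5.99/5.27 = 1.13662.
Then C/278 = e^1.13662 = 3.11622, giving C = 278 × 3.11622 = 866.31 ppm.

C ≈ 866 ppm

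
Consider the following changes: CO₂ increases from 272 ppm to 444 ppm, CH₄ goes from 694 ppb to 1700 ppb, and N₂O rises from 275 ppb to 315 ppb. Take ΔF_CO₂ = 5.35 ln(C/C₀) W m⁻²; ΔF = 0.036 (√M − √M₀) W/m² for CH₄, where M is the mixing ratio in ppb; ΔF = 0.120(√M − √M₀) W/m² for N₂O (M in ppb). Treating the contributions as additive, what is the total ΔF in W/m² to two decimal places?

ΔF = 3.30 W/m²

CO₂: 5.35 × ln(444/272) = 5.35 × ln(1.63235) = 5.35 × 0.49002 = 2.6216 W/m².
CH₄: 0.036 × (√1700 − √694) = 0.036 × (41.2311 − 26.3439) = 0.036 × 14.8872 = 0.5359 W/m².
N₂O: 0.120 × (√315 − √275) = 0.120 × (17.7482 − 16.5831) = 0.120 × 1.1651 = 0.1398 W/m².
Total ΔF = 2.6216 + 0.5359 + 0.1398 = 3.2973 W/m².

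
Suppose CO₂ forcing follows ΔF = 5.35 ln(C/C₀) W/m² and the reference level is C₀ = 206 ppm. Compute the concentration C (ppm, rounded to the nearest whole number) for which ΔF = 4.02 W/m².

Set 5.35 ln(C/206) = 4.02, so ln(C/206) = 4.02/5.35 = 0.75140.
Then C/206 = e^0.75140 = 2.11997, giving C = 206 × 2.11997 = 436.71 ppm.

C ≈ 437 ppm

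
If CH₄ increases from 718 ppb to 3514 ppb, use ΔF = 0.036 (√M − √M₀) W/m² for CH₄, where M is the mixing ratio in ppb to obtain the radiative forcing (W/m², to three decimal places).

ΔF = 1.169 W/m²

CH₄: 0.036 × (√3514 − √718) = 0.036 × (59.2790 − 26.7955) = 0.036 × 32.4835 = 1.1694 W/m².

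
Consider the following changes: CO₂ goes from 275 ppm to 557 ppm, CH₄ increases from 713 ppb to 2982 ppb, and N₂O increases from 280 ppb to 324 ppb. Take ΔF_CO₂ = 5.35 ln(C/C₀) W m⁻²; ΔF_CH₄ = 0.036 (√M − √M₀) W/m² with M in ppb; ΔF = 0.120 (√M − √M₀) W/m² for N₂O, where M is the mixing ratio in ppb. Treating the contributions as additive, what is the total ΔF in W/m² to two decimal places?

CO₂: 5.35 × ln(557/275) = 5.35 × ln(2.02545) = 5.35 × 0.70579 = 3.7760 W/m².
CH₄: 0.036 × (√2982 − √713) = 0.036 × (54.6077 − 26.7021) = 0.036 × 27.9056 = 1.0046 W/m².
N₂O: 0.120 × (√324 − √280) = 0.120 × (18.0000 − 16.7332) = 0.120 × 1.2668 = 0.1520 W/m².
Total ΔF = 3.7760 + 1.0046 + 0.1520 = 4.9326 W/m².

ΔF = 4.93 W/m²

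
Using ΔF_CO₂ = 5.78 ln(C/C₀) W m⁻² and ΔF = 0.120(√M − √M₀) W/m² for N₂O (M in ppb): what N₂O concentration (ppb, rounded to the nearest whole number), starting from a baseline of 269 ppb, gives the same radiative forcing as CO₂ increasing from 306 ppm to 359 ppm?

M ≈ 581 ppb

CO₂ forcing: 5.78 × ln(359/306) = 5.78 × 0.159737 = 0.92328 W/m².
Set 0.120(√M − √269) = 0.92328: √M = 0.92328/0.120 + √269 = 7.6940 + 16.4012 = 24.0952.
M = (24.0952)² = 580.58 ppb.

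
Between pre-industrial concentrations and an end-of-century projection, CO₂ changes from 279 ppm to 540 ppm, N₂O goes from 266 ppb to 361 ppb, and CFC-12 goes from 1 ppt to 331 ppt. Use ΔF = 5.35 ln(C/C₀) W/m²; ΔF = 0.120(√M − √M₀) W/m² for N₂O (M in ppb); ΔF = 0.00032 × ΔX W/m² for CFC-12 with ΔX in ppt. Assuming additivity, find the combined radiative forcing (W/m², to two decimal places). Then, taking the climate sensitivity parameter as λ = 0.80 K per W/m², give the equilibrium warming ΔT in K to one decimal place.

ΔF = 3.96 W/m²; ΔT = 3.2 K

CO₂: 5.35 × ln(540/279) = 5.35 × ln(1.93548) = 5.35 × 0.66036 = 3.5329 W/m².
N₂O: 0.120 × (√361 − √266) = 0.120 × (19.0000 − 16.3095) = 0.120 × 2.6905 = 0.3229 W/m².
CFC-12: ΔF = 0.00032 × (331 − 1) = 0.00032 × 330 = 0.1056 W/m².
Total ΔF = 3.5329 + 0.3229 + 0.1056 = 3.9614 W/m².
ΔT = λ ΔF = 0.80 × 3.96 = 3.1680 K.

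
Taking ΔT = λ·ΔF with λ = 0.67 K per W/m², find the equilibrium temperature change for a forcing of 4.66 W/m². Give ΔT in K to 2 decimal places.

ΔT = 3.12 K

ΔT = λ ΔF = 0.67 × 4.66 = 3.1222 K.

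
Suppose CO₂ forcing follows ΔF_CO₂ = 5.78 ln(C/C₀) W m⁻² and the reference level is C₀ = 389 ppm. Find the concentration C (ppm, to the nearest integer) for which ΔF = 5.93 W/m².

C ≈ 1085 ppm

Set 5.78 ln(C/389) = 5.93, so ln(C/389) = 5.93/5.78 = 1.02595.
Then C/389 = e^1.02595 = 2.78974, giving C = 389 × 2.78974 = 1085.21 ppm.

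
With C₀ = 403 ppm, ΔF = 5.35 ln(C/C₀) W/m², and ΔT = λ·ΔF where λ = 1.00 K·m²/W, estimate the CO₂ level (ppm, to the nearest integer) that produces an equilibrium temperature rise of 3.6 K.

Required forcing: ΔF = ΔT/λ = 3.6/1.00 = 3.6000 W/m².
Then ln(C/403) = ΔF/5.35 = 3.6000/5.35 = 0.67290.
So C = 403 × e^0.67290 = 403 × 1.95991 = 789.84 ppm.

C ≈ 790 ppm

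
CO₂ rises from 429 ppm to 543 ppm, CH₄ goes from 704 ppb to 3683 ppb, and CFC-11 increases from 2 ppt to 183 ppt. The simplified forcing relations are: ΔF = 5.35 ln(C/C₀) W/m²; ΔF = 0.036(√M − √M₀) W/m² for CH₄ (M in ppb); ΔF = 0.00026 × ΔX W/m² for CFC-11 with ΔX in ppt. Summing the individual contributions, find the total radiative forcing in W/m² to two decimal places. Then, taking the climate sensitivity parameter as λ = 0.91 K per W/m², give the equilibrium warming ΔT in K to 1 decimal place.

ΔF = 2.54 W/m²; ΔT = 2.3 K

CO₂: 5.35 × ln(543/429) = 5.35 × ln(1.26573) = 5.35 × 0.23565 = 1.2607 W/m².
CH₄: 0.036 × (√3683 − √704) = 0.036 × (60.6877 − 26.5330) = 0.036 × 34.1547 = 1.2296 W/m².
CFC-11: ΔF = 0.00026 × (183 − 2) = 0.00026 × 181 = 0.0471 W/m².
Total ΔF = 1.2607 + 1.2296 + 0.0471 = 2.5374 W/m².
ΔT = λ ΔF = 0.91 × 2.54 = 2.3114 K.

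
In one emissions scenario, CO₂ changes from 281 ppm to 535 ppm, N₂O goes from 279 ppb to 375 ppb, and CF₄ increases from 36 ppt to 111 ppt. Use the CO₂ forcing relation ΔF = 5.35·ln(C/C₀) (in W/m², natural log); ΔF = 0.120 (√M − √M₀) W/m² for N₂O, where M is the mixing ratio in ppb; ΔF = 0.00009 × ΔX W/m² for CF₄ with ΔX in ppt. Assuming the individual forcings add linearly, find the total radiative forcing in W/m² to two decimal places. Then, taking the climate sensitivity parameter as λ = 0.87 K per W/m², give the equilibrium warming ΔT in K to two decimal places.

ΔF = 3.77 W/m²; ΔT = 3.28 K

CO₂: 5.35 × ln(535/281) = 5.35 × ln(1.90391) = 5.35 × 0.64391 = 3.4449 W/m².
N₂O: 0.120 × (√375 − √279) = 0.120 × (19.3649 − 16.7033) = 0.120 × 2.6616 = 0.3194 W/m².
CF₄: ΔF = 0.00009 × (111 − 36) = 0.00009 × 75 = 0.0068 W/m².
Total ΔF = 3.4449 + 0.3194 + 0.0068 = 3.7711 W/m².
ΔT = λ ΔF = 0.87 × 3.77 = 3.2799 K.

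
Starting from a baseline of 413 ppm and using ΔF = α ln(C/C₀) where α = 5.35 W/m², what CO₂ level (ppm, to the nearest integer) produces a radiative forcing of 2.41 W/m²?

C ≈ 648 ppm

Set 5.35 ln(C/413) = 2.41, so ln(C/413) = 2.41/5.35 = 0.45047.
Then C/413 = e^0.45047 = 1.56905, giving C = 413 × 1.56905 = 648.02 ppm.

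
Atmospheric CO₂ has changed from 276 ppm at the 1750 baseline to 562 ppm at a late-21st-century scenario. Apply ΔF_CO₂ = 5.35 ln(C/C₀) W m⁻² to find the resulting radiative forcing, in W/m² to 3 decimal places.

CO₂: 5.35 × ln(562/276) = 5.35 × ln(2.03623) = 5.35 × 0.71110 = 3.8044 W/m².

ΔF = 3.804 W/m²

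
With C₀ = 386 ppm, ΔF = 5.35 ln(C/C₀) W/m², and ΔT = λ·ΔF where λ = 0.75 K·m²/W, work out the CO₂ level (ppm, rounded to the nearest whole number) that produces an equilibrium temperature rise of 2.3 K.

C ≈ 685 ppm

Required forcing: ΔF = ΔT/λ = 2.3/0.75 = 3.0667 W/m².
Then ln(C/386) = ΔF/5.35 = 3.0667/5.35 = 0.57321.
So C = 386 × e^0.57321 = 386 × 1.77395 = 684.74 ppm.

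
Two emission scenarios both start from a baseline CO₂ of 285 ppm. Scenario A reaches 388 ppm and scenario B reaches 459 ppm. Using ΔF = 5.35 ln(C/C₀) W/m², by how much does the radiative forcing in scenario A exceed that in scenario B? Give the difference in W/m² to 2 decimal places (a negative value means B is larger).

ΔF_A − ΔF_B = -0.90 W/m²

ΔF_A = 5.35 ln(388/285) = 5.35 × 0.30852 = 1.6506 W/m².
ΔF_B = 5.35 ln(459/285) = 5.35 × 0.47656 = 2.5496 W/m².
Difference: 1.6506 − 2.5496 = -0.8990 W/m².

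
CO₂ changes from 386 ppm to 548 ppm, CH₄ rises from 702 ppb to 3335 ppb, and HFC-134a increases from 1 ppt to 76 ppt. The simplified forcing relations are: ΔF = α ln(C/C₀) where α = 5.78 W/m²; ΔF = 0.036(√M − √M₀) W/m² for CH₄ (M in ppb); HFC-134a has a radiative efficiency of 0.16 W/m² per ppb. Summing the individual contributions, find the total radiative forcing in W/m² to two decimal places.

CO₂: 5.78 × ln(548/386) = 5.78 × ln(1.41969) = 5.78 × 0.35044 = 2.0255 W/m².
CH₄: 0.036 × (√3335 − √702) = 0.036 × (57.7495 − 26.4953) = 0.036 × 31.2542 = 1.1252 W/m².
HFC-134a: Δ = 76 − 1 = 75 ppt = 0.075 ppb; ΔF = 0.16 × 0.075 = 0.0120 W/m².
Total ΔF = 2.0255 + 1.1252 + 0.0120 = 3.1627 W/m².

ΔF = 3.16 W/m²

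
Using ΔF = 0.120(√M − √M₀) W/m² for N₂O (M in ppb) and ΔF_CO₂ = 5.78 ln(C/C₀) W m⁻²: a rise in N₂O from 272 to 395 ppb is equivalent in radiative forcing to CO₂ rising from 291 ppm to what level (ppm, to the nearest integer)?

C ≈ 312 ppm

N₂O forcing: 0.120 × (√395 − √272) = 0.120 × (19.8746 − 16.4924) = 0.120 × 3.3822 = 0.40586 W/m².
Set 5.78 ln(C/291) = 0.40586: ln(C/291) = 0.40586/5.78 = 0.07022, so C = 291 × e^0.07022 = 291 × 1.07274 = 312.17 ppm.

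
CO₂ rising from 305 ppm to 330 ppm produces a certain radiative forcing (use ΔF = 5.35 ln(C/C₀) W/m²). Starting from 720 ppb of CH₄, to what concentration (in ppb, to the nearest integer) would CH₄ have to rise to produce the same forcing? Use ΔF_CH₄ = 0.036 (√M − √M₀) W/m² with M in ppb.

CO₂ forcing: 5.35 × ln(330/305) = 5.35 × 0.078781 = 0.42148 W/m².
Set 0.036(√M − √720) = 0.42148: √M = 0.42148/0.036 + √720 = 11.7078 + 26.8328 = 38.5406.
M = (38.5406)² = 1485.38 ppb.

M ≈ 1485 ppb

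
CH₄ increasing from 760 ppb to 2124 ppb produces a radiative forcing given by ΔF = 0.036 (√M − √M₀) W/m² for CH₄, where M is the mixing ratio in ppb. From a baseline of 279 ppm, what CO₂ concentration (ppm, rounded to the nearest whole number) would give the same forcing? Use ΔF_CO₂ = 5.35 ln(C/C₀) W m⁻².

C ≈ 316 ppm

CH₄ forcing: 0.036 × (√2124 − √760) = 0.036 × (46.0869 − 27.5681) = 0.036 × 18.5188 = 0.66668 W/m².
Set 5.35 ln(C/279) = 0.66668: ln(C/279) = 0.66668/5.35 = 0.12461, so C = 279 × e^0.12461 = 279 × 1.13271 = 316.03 ppm.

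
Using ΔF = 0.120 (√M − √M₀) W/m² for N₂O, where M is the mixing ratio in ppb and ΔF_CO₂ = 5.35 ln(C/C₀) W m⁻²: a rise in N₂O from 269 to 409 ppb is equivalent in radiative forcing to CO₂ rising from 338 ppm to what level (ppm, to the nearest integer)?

N₂O forcing: 0.120 × (√409 − √269) = 0.120 × (20.2237 − 16.4012) = 0.120 × 3.8225 = 0.45870 W/m².
Set 5.35 ln(C/338) = 0.45870: ln(C/338) = 0.45870/5.35 = 0.08574, so C = 338 × e^0.08574 = 338 × 1.08952 = 368.26 ppm.

C ≈ 368 ppm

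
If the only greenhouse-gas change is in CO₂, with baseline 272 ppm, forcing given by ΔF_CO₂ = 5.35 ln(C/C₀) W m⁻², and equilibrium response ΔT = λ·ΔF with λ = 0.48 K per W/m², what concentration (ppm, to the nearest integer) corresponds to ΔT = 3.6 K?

Required forcing: ΔF = ΔT/λ = 3.6/0.48 = 7.5000 W/m².
Then ln(C/272) = ΔF/5.35 = 7.5000/5.35 = 1.40187.
So C = 272 × e^1.40187 = 272 × 4.06279 = 1105.08 ppm.

C ≈ 1105 ppm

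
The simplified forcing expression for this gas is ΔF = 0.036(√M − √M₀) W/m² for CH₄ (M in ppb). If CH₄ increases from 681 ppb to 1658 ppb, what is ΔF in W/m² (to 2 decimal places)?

ΔF = 0.53 W/m²

CH₄: 0.036 × (√1658 − √681) = 0.036 × (40.7185 − 26.0960) = 0.036 × 14.6225 = 0.5264 W/m².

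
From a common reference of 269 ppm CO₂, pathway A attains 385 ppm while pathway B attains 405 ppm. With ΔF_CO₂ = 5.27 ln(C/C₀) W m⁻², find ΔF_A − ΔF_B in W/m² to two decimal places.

ΔF_A = 5.27 ln(385/269) = 5.27 × 0.35853 = 1.8895 W/m².
ΔF_B = 5.27 ln(405/269) = 5.27 × 0.40918 = 2.1564 W/m².
Difference: 1.8895 − 2.1564 = -0.2669 W/m².

ΔF_A − ΔF_B = -0.27 W/m²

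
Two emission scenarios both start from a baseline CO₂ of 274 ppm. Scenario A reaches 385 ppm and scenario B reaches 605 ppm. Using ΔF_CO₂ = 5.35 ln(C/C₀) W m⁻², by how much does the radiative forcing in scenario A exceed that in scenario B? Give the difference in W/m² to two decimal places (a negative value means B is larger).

ΔF_A = 5.35 ln(385/274) = 5.35 × 0.34012 = 1.8196 W/m².
ΔF_B = 5.35 ln(605/274) = 5.35 × 0.79210 = 4.2377 W/m².
Difference: 1.8196 − 4.2377 = -2.4181 W/m².

ΔF_A − ΔF_B = -2.42 W/m²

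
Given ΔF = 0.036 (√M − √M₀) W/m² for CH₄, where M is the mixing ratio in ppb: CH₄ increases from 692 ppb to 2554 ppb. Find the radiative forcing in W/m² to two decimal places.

ΔF = 0.87 W/m²

CH₄: 0.036 × (√2554 − √692) = 0.036 × (50.5371 − 26.3059) = 0.036 × 24.2312 = 0.8723 W/m².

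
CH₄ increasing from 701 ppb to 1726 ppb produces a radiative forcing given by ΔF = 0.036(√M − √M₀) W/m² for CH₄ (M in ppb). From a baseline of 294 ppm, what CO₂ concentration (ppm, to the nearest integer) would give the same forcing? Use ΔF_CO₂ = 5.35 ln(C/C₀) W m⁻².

CH₄ forcing: 0.036 × (√1726 − √701) = 0.036 × (41.5452 − 26.4764) = 0.036 × 15.0688 = 0.54248 W/m².
Set 5.35 ln(C/294) = 0.54248: ln(C/294) = 0.54248/5.35 = 0.10140, so C = 294 × e^0.10140 = 294 × 1.10672 = 325.38 ppm.

C ≈ 325 ppm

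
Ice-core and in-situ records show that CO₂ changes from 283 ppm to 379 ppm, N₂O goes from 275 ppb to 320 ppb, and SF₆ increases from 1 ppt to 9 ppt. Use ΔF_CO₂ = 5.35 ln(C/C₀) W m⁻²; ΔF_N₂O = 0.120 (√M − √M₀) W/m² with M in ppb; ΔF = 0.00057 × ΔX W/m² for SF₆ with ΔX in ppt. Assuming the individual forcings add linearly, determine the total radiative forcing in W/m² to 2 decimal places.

ΔF = 1.72 W/m²

CO₂: 5.35 × ln(379/283) = 5.35 × ln(1.33922) = 5.35 × 0.29209 = 1.5627 W/m².
N₂O: 0.120 × (√320 − √275) = 0.120 × (17.8885 − 16.5831) = 0.120 × 1.3054 = 0.1566 W/m².
SF₆: ΔF = 0.00057 × (9 − 1) = 0.00057 × 8 = 0.0046 W/m².
Total ΔF = 1.5627 + 0.1566 + 0.0046 = 1.7239 W/m².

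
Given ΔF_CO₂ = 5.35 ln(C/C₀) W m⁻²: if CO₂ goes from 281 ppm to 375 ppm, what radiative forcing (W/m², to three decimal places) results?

ΔF = 1.544 W/m²

CO₂: 5.35 × ln(375/281) = 5.35 × ln(1.33452) = 5.35 × 0.28857 = 1.5438 W/m².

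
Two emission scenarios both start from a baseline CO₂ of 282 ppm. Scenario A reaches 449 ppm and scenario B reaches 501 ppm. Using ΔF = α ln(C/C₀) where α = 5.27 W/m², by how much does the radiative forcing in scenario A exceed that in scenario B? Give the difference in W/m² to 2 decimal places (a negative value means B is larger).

ΔF_A = 5.27 ln(449/282) = 5.27 × 0.46512 = 2.4512 W/m².
ΔF_B = 5.27 ln(501/282) = 5.27 × 0.57470 = 3.0287 W/m².
Difference: 2.4512 − 3.0287 = -0.5775 W/m².

ΔF_A − ΔF_B = -0.58 W/m²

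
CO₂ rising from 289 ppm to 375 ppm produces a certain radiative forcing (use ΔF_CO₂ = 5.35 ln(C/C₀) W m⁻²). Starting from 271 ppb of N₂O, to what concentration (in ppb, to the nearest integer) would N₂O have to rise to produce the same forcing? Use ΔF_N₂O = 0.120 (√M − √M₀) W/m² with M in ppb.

CO₂ forcing: 5.35 × ln(375/289) = 5.35 × 0.260499 = 1.39367 W/m².
Set 0.120(√M − √271) = 1.39367: √M = 1.39367/0.120 + √271 = 11.6139 + 16.4621 = 28.0760.
M = (28.0760)² = 788.26 ppb.

M ≈ 788 ppb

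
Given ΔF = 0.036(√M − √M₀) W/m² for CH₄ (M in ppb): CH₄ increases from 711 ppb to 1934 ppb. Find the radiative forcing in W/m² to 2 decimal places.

ΔF = 0.62 W/m²

CH₄: 0.036 × (√1934 − √711) = 0.036 × (43.9773 − 26.6646) = 0.036 × 17.3127 = 0.6233 W/m².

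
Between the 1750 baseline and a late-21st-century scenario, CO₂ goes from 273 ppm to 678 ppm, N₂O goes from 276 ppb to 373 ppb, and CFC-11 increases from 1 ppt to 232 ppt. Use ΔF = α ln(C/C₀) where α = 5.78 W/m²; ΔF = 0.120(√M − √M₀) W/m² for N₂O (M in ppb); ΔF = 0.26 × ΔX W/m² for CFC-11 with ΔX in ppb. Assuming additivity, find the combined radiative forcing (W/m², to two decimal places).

CO₂: 5.78 × ln(678/273) = 5.78 × ln(2.48352) = 5.78 × 0.90968 = 5.2580 W/m².
N₂O: 0.120 × (√373 − √276) = 0.120 × (19.3132 − 16.6132) = 0.120 × 2.7000 = 0.3240 W/m².
CFC-11: Δ = 232 − 1 = 231 ppt = 0.231 ppb; ΔF = 0.26 × 0.231 = 0.0601 W/m².
Total ΔF = 5.2580 + 0.3240 + 0.0601 = 5.6421 W/m².

ΔF = 5.64 W/m²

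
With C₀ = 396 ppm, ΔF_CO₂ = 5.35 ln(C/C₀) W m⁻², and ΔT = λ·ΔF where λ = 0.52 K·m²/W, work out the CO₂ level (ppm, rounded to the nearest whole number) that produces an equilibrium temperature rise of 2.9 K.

C ≈ 1123 ppm

Required forcing: ΔF = ΔT/λ = 2.9/0.52 = 5.5769 W/m².
Then ln(C/396) = ΔF/5.35 = 5.5769/5.35 = 1.04241.
So C = 396 × e^1.04241 = 396 × 2.83604 = 1123.07 ppm.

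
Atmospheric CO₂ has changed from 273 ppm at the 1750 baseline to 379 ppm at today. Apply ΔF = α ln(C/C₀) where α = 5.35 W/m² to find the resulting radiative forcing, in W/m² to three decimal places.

CO₂: 5.35 × ln(379/273) = 5.35 × ln(1.38828) = 5.35 × 0.32807 = 1.7552 W/m².

ΔF = 1.755 W/m²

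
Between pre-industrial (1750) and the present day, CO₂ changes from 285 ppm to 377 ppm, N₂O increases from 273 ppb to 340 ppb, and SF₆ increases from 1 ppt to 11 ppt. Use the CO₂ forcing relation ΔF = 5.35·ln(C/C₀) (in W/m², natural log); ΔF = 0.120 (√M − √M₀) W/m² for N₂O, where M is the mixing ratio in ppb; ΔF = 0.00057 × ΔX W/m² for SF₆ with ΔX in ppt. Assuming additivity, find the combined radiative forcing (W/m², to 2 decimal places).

CO₂: 5.35 × ln(377/285) = 5.35 × ln(1.32281) = 5.35 × 0.27976 = 1.4967 W/m².
N₂O: 0.120 × (√340 − √273) = 0.120 × (18.4391 − 16.5227) = 0.120 × 1.9164 = 0.2300 W/m².
SF₆: ΔF = 0.00057 × (11 − 1) = 0.00057 × 10 = 0.0057 W/m².
Total ΔF = 1.4967 + 0.2300 + 0.0057 = 1.7324 W/m².

ΔF = 1.73 W/m²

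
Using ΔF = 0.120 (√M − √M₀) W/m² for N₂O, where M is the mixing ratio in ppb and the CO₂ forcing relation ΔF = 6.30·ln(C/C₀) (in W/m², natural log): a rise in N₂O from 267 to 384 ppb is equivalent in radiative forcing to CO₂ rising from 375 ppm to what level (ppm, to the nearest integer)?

C ≈ 399 ppm

N₂O forcing: 0.120 × (√384 − √267) = 0.120 × (19.5959 − 16.3401) = 0.120 × 3.2558 = 0.39070 W/m².
Set 6.30 ln(C/375) = 0.39070: ln(C/375) = 0.39070/6.30 = 0.06202, so C = 375 × e^0.06202 = 375 × 1.06398 = 398.99 ppm.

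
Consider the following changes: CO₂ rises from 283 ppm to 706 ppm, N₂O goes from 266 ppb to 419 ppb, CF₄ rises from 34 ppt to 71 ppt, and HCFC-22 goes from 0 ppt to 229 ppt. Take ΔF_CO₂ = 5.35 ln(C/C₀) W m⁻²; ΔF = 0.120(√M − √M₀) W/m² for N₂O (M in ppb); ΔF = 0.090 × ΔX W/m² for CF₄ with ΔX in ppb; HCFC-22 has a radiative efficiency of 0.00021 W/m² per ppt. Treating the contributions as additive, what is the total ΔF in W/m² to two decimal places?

CO₂: 5.35 × ln(706/283) = 5.35 × ln(2.49470) = 5.35 × 0.91417 = 4.8908 W/m².
N₂O: 0.120 × (√419 − √266) = 0.120 × (20.4695 − 16.3095) = 0.120 × 4.1600 = 0.4992 W/m².
CF₄: Δ = 71 − 34 = 37 ppt = 0.037 ppb; ΔF = 0.090 × 0.037 = 0.0033 W/m².
HCFC-22: ΔF = 0.00021 × (229 − 0) = 0.00021 × 229 = 0.0481 W/m².
Total ΔF = 4.8908 + 0.4992 + 0.0033 + 0.0481 = 5.4414 W/m².

ΔF = 5.44 W/m²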